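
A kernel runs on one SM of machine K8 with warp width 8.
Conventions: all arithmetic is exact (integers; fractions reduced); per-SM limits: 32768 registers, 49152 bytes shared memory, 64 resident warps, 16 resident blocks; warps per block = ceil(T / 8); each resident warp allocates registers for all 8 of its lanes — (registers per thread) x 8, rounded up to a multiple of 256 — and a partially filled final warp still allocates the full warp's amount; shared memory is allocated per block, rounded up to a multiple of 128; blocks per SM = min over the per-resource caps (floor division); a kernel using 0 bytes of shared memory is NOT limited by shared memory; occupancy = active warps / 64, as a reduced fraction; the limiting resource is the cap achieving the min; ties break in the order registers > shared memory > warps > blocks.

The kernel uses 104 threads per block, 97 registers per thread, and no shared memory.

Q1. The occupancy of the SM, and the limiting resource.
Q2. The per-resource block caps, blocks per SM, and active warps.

Answer: occupancy 13/32, limited by registers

registers: 2 blocks
shared memory: no limit (kernel uses none)
warps: 4 blocks
blocks: 16 blocks

Answer: 2 blocks, 26 active warps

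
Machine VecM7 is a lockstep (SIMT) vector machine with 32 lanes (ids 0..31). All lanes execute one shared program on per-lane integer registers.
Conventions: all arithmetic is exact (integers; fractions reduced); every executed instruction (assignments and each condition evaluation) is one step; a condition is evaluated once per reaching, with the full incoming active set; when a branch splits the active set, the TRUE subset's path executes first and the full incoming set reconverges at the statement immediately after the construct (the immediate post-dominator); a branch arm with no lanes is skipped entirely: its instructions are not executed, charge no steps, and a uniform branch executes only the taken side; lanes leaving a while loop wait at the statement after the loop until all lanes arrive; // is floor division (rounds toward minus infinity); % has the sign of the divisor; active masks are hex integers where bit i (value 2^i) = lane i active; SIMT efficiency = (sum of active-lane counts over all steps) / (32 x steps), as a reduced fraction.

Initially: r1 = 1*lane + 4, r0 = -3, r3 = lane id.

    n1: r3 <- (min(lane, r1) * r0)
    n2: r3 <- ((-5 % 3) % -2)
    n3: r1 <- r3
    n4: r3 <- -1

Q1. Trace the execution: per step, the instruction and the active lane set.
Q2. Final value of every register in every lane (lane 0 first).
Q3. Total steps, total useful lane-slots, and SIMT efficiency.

step 0: r3 <- (min(lane, r1) * r0)   0xffffffff
step 1: r3 <- ((-5 % 3) % -2)        0xffffffff
step 2: r1 <- r3                     0xffffffff
step 3: r3 <- -1                     0xffffffff

Answer: 4 steps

r1: -1,-1,-1,-1,-1,-1,-1,-1,-1,-1,-1,-1,-1,-1,-1,-1,-1,-1,-1,-1,-1,-1,-1,-1,-1,-1,-1,-1,-1,-1,-1,-1
r0: -3,-3,-3,-3,-3,-3,-3,-3,-3,-3,-3,-3,-3,-3,-3,-3,-3,-3,-3,-3,-3,-3,-3,-3,-3,-3,-3,-3,-3,-3,-3,-3
r3: -1,-1,-1,-1,-1,-1,-1,-1,-1,-1,-1,-1,-1,-1,-1,-1,-1,-1,-1,-1,-1,-1,-1,-1,-1,-1,-1,-1,-1,-1,-1,-1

steps = 4; useful = 128; efficiency = 128/128 = 1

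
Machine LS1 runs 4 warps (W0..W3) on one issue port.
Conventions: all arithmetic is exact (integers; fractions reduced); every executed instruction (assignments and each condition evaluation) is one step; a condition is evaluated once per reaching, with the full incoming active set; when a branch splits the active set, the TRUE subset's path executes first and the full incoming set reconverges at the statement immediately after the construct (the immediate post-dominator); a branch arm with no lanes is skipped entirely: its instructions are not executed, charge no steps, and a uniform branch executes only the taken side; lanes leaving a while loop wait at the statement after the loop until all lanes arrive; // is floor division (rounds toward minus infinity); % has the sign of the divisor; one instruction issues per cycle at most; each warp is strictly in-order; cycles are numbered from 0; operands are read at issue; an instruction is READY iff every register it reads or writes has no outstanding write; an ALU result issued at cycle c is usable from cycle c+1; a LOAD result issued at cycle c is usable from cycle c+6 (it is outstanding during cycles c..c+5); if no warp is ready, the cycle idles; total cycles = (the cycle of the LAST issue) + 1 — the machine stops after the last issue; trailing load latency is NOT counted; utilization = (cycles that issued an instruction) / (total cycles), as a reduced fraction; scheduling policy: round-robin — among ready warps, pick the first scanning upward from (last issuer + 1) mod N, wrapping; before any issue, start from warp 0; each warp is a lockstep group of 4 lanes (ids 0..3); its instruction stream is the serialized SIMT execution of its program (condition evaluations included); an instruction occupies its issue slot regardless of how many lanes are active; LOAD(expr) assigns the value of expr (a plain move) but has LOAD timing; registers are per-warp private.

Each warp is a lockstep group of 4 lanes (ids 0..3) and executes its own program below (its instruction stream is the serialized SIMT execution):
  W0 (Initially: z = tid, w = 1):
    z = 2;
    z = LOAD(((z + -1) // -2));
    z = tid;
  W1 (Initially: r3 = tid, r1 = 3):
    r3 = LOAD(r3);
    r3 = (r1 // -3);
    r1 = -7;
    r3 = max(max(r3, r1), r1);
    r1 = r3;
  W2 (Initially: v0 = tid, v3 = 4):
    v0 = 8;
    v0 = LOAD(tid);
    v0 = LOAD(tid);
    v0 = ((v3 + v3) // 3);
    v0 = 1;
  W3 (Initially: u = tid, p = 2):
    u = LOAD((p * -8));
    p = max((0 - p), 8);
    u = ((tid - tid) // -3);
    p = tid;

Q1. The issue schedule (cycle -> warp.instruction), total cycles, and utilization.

cycle 0: W0.I0
cycle 1: W1.I0
cycle 2: W2.I0
cycle 3: W3.I0
cycle 4: W0.I1
cycle 5: W2.I1
cycle 6: W3.I1
cycle 7: W1.I1
cycle 8: W1.I2
cycle 9: W3.I2
cycle 10: W0.I2
cycle 11: W1.I3
cycle 12: W2.I2
cycle 13: W3.I3
cycle 14: W1.I4
cycle 15: idle
cycle 16: idle
cycle 17: idle
cycle 18: W2.I3
cycle 19: W2.I4

Answer: 20 cycles, utilization 17/20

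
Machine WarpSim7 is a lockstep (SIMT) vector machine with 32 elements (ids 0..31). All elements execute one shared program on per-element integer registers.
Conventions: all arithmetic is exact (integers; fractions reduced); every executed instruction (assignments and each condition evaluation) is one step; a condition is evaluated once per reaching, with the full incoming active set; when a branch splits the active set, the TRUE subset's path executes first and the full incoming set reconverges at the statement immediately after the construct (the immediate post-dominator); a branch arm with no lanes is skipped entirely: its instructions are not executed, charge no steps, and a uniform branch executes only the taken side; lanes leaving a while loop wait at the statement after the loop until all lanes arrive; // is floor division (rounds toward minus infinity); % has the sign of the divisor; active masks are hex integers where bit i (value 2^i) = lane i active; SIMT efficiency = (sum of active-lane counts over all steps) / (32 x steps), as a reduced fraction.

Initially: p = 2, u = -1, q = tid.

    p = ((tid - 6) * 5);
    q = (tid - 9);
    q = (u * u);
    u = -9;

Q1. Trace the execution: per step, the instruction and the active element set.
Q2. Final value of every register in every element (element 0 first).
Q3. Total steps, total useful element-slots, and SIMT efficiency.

step 0: p <- ((tid - 6) * 5)         0xffffffff
step 1: q <- (tid - 9)               0xffffffff
step 2: q <- (u * u)                 0xffffffff
step 3: u <- -9                      0xffffffff

Answer: 4 steps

p: -30,-25,-20,-15,-10,-5,0,5,10,15,20,25,30,35,40,45,50,55,60,65,70,75,80,85,90,95,100,105,110,115,120,125
u: -9,-9,-9,-9,-9,-9,-9,-9,-9,-9,-9,-9,-9,-9,-9,-9,-9,-9,-9,-9,-9,-9,-9,-9,-9,-9,-9,-9,-9,-9,-9,-9
q: 1,1,1,1,1,1,1,1,1,1,1,1,1,1,1,1,1,1,1,1,1,1,1,1,1,1,1,1,1,1,1,1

steps = 4; useful = 128; efficiency = 128/128 = 1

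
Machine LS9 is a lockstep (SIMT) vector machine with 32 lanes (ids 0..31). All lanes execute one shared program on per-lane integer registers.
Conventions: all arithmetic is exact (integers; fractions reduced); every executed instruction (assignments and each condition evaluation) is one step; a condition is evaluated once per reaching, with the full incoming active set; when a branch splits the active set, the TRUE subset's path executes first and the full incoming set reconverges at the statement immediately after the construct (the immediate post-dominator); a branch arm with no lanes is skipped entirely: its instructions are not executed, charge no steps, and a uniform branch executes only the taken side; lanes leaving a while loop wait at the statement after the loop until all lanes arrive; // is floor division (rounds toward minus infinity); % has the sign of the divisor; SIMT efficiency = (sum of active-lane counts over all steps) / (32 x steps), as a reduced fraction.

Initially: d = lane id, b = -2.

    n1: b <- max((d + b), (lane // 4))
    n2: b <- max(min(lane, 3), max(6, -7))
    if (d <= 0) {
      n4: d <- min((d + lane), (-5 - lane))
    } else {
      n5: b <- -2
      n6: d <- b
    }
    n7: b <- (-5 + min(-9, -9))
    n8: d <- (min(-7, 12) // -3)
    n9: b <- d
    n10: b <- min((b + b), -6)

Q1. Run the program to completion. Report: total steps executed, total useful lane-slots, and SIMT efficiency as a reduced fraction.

Answer: 10 steps, 287 useful, 287/320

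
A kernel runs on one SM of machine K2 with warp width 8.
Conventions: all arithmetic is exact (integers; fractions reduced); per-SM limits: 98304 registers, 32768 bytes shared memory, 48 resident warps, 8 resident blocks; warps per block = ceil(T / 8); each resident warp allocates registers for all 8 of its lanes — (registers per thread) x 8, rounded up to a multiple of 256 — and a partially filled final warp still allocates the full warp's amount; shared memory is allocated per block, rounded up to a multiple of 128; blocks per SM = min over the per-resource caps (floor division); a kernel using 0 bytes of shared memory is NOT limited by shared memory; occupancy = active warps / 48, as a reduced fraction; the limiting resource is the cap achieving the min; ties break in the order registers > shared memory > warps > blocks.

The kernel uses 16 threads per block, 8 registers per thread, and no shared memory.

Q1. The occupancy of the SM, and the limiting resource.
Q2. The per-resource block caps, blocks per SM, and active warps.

Answer: occupancy 1/3, limited by blocks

registers: 192 blocks
shared memory: no limit (kernel uses none)
warps: 24 blocks
blocks: 8 blocks

Answer: 8 blocks, 16 active warps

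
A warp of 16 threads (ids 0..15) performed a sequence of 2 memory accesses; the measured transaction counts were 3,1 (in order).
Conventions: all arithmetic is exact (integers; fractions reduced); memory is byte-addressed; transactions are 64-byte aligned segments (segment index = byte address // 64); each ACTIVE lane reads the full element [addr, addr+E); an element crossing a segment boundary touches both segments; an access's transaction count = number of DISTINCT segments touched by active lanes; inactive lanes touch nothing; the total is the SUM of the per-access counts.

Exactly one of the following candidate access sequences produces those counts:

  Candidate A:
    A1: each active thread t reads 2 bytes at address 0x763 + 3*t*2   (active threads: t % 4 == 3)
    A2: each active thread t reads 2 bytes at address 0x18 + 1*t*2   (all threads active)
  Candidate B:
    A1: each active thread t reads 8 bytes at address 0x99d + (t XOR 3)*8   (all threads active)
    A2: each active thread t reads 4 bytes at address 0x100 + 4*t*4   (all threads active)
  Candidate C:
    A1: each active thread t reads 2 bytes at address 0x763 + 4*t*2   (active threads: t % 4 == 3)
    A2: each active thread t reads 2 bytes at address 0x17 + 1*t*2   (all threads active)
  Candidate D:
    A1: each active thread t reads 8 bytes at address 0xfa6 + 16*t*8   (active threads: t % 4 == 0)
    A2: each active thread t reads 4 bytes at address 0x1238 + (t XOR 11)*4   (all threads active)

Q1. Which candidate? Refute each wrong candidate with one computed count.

A: A1 gives 2 transactions, not 3
B: A2 gives 4 transactions, not 1
D: A1 gives 4 transactions, not 3
C: all counts match (3,1)

Answer: C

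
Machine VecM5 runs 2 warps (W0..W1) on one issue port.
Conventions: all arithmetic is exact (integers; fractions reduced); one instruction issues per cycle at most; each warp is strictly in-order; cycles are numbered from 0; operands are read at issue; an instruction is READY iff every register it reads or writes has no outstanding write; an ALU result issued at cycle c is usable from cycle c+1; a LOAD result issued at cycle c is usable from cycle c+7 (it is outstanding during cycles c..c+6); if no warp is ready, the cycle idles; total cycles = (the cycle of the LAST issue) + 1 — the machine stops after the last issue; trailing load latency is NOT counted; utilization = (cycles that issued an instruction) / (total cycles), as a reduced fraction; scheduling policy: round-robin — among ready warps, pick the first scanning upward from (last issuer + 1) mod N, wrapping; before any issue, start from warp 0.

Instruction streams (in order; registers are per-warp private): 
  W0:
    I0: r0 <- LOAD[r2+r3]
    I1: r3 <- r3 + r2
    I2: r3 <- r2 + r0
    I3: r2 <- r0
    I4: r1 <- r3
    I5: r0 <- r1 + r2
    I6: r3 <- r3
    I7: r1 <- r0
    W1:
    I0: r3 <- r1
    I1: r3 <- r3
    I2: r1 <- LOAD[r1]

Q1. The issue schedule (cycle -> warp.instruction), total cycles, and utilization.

cycle 0: W0.I0
cycle 1: W1.I0
cycle 2: W0.I1
cycle 3: W1.I1
cycle 4: W1.I2
cycle 5: idle
cycle 6: idle
cycle 7: W0.I2
cycle 8: W0.I3
cycle 9: W0.I4
cycle 10: W0.I5
cycle 11: W0.I6
cycle 12: W0.I7

Answer: 13 cycles, utilization 11/13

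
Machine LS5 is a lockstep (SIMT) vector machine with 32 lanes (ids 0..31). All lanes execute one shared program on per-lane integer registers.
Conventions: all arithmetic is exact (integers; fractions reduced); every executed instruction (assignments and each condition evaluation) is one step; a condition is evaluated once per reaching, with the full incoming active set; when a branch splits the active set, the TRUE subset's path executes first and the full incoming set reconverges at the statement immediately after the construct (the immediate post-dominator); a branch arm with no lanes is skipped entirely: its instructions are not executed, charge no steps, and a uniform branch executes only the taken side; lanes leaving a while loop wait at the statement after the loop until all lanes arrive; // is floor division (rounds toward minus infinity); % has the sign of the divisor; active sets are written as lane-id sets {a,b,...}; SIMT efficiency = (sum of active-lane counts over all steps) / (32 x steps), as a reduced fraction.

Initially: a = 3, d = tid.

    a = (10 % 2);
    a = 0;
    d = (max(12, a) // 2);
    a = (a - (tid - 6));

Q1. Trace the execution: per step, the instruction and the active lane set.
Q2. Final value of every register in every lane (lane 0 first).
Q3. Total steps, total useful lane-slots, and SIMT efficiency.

step 0: a <- (10 % 2)                {0,1,2,3,4,5,6,7,8,9,10,11,12,13,14,15,16,17,18,19,20,21,22,23,24,25,26,27,28,29,30,31}
step 1: a <- 0                       {0,1,2,3,4,5,6,7,8,9,10,11,12,13,14,15,16,17,18,19,20,21,22,23,24,25,26,27,28,29,30,31}
step 2: d <- (max(12, a) // 2)       {0,1,2,3,4,5,6,7,8,9,10,11,12,13,14,15,16,17,18,19,20,21,22,23,24,25,26,27,28,29,30,31}
step 3: a <- (a - (tid - 6))         {0,1,2,3,4,5,6,7,8,9,10,11,12,13,14,15,16,17,18,19,20,21,22,23,24,25,26,27,28,29,30,31}

Answer: 4 steps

a: 6,5,4,3,2,1,0,-1,-2,-3,-4,-5,-6,-7,-8,-9,-10,-11,-12,-13,-14,-15,-16,-17,-18,-19,-20,-21,-22,-23,-24,-25
d: 6,6,6,6,6,6,6,6,6,6,6,6,6,6,6,6,6,6,6,6,6,6,6,6,6,6,6,6,6,6,6,6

steps = 4; useful = 128; efficiency = 128/128 = 1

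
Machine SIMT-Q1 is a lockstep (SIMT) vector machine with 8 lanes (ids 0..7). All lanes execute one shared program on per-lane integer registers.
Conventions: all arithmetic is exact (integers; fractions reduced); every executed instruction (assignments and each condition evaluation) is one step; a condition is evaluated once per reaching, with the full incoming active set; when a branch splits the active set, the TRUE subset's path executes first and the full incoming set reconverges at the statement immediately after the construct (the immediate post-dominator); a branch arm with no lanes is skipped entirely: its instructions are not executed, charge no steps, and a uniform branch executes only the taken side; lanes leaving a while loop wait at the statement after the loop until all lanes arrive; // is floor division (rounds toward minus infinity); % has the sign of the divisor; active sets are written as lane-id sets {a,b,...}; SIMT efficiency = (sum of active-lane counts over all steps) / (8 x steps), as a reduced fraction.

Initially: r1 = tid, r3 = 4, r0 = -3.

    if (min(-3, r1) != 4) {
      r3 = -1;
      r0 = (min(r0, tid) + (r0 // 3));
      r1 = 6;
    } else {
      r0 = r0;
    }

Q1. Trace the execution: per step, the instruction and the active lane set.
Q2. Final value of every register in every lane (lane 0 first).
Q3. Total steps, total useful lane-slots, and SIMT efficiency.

step 0: eval (min(-3, r1) != 4)      {0,1,2,3,4,5,6,7}
step 1: r3 <- -1                     {0,1,2,3,4,5,6,7}
step 2: r0 <- (min(r0, tid) + (r0 // 3)) {0,1,2,3,4,5,6,7}
step 3: r1 <- 6                      {0,1,2,3,4,5,6,7}

Answer: 4 steps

r1: 6,6,6,6,6,6,6,6
r3: -1,-1,-1,-1,-1,-1,-1,-1
r0: -4,-4,-4,-4,-4,-4,-4,-4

steps = 4; useful = 32; efficiency = 32/32 = 1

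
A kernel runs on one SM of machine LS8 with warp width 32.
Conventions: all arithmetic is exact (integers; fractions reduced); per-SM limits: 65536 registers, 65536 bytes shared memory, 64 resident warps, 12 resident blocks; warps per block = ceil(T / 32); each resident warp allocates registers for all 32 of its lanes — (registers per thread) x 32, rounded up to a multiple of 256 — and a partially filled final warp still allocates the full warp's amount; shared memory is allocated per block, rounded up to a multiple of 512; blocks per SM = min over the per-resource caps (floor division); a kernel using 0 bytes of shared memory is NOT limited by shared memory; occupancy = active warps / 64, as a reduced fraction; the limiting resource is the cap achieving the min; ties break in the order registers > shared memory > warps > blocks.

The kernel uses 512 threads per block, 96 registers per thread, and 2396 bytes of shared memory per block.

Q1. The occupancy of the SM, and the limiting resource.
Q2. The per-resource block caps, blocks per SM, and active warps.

Answer: occupancy 1/4, limited by registers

registers: 1 block
shared memory: 25 blocks
warps: 4 blocks
blocks: 12 blocks

Answer: 1 block, 16 active warps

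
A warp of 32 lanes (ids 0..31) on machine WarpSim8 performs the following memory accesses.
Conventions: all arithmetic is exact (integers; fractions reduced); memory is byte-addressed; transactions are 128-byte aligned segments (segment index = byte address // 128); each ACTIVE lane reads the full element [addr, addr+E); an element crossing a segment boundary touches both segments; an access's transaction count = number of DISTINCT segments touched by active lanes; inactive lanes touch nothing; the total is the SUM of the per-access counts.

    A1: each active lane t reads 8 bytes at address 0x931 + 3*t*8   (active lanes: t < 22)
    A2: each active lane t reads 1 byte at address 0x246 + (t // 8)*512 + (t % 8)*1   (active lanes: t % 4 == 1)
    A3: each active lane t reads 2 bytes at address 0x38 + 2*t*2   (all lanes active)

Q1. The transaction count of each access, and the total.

A1: 5 transactions
A2: 4 transactions
A3: 2 transactions

Answer: 5,4,2; total 11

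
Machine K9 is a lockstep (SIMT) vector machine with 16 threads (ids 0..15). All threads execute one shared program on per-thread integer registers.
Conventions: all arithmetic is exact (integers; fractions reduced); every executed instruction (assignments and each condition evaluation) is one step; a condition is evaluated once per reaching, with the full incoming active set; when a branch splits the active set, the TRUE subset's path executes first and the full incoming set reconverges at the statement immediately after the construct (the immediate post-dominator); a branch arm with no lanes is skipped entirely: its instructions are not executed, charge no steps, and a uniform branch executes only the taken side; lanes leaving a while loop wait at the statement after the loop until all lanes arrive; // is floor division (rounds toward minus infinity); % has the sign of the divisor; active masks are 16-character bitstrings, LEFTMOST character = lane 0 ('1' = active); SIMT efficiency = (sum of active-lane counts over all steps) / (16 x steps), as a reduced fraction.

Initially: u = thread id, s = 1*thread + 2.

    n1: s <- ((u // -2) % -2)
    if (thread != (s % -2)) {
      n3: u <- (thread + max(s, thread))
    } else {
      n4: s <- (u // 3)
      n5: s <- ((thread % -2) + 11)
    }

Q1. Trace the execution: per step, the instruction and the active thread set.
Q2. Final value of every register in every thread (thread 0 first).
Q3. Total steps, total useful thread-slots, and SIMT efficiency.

step 0: s <- ((u // -2) % -2)        1111111111111111
step 1: eval (thread != (s % -2))    1111111111111111
step 2: u <- (thread + max(s, thread)) 0111111111111111
step 3: s <- (u // 3)                1000000000000000
step 4: s <- ((thread % -2) + 11)    1000000000000000

Answer: 5 steps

u: 0,2,4,6,8,10,12,14,16,18,20,22,24,26,28,30
s: 11,-1,-1,0,0,-1,-1,0,0,-1,-1,0,0,-1,-1,0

steps = 5; useful = 49; efficiency = 49/80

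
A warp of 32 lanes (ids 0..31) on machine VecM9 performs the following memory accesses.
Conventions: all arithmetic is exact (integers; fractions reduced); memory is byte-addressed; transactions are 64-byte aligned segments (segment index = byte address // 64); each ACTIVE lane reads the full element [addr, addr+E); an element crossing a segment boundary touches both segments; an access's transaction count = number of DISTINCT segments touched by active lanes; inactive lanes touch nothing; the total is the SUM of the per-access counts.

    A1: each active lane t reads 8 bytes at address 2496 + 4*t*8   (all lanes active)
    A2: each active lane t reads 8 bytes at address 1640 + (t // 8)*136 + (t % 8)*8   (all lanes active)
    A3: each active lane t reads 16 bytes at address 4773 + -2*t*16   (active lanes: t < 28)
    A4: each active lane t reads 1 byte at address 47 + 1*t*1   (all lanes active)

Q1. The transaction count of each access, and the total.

A1: 16 transactions
A2: 7 transactions
A3: 14 transactions
A4: 2 transactions

Answer: 16,7,14,2; total 39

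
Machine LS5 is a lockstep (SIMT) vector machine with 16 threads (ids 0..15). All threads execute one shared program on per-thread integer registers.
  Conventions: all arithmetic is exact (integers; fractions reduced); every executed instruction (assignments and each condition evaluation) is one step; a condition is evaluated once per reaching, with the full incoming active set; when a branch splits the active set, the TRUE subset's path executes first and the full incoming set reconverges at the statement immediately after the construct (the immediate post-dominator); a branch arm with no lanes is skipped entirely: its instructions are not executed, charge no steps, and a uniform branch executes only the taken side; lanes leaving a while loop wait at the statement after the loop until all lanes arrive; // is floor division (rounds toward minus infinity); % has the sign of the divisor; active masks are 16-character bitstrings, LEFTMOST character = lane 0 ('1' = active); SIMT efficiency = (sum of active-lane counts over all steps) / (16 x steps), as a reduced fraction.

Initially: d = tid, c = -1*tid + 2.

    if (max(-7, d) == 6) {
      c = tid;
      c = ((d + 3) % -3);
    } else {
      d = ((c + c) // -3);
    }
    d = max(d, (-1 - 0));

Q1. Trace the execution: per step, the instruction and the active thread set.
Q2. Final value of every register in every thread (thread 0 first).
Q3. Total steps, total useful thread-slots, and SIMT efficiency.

step 0: eval (max(-7, d) == 6)       1111111111111111
step 1: c <- tid                     0000001000000000
step 2: c <- ((d + 3) % -3)          0000001000000000
step 3: d <- ((c + c) // -3)         1111110111111111
step 4: d <- max(d, (-1 - 0))        1111111111111111

Answer: 5 steps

d: -1,-1,0,0,1,2,6,3,4,4,5,6,6,7,8,8
c: 2,1,0,-1,-2,-3,0,-5,-6,-7,-8,-9,-10,-11,-12,-13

steps = 5; useful = 49; efficiency = 49/80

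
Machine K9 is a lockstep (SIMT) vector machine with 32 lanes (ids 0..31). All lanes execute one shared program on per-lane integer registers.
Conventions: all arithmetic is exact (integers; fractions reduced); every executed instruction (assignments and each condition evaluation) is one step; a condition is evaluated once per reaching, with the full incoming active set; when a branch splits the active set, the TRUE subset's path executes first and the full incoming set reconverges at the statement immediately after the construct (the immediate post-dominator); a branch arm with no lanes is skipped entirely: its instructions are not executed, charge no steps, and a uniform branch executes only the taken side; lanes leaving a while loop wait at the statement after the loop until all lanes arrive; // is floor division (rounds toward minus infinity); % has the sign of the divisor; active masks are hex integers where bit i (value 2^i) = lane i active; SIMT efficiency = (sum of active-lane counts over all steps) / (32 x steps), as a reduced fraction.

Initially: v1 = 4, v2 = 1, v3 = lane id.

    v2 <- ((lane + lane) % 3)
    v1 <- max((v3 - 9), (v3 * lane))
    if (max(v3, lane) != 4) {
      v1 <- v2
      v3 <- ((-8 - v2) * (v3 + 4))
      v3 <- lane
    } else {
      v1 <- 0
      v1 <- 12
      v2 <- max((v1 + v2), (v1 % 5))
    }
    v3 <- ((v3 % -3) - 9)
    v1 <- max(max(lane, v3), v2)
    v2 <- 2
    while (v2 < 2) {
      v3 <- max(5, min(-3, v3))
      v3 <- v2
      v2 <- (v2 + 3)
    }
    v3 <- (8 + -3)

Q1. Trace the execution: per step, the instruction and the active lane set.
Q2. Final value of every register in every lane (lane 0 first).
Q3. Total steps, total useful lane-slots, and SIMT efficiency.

step 0: v2 <- ((lane + lane) % 3)    0xffffffff
step 1: v1 <- max((v3 - 9), (v3 * lane)) 0xffffffff
step 2: eval (max(v3, lane) != 4)    0xffffffff
step 3: v1 <- v2                     0xffffffef
step 4: v3 <- ((-8 - v2) * (v3 + 4)) 0xffffffef
step 5: v3 <- lane                   0xffffffef
step 6: v1 <- 0                      0x00000010
step 7: v1 <- 12                     0x00000010
step 8: v2 <- max((v1 + v2), (v1 % 5)) 0x00000010
step 9: v3 <- ((v3 % -3) - 9)        0xffffffff
step 10: v1 <- max(max(lane, v3), v2) 0xffffffff
step 11: v2 <- 2                      0xffffffff
step 12: eval (v2 < 2)                0xffffffff
step 13: v3 <- (8 + -3)               0xffffffff

Answer: 14 steps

v1: 0,2,2,3,14,5,6,7,8,9,10,11,12,13,14,15,16,17,18,19,20,21,22,23,24,25,26,27,28,29,30,31
v2: 2,2,2,2,2,2,2,2,2,2,2,2,2,2,2,2,2,2,2,2,2,2,2,2,2,2,2,2,2,2,2,2
v3: 5,5,5,5,5,5,5,5,5,5,5,5,5,5,5,5,5,5,5,5,5,5,5,5,5,5,5,5,5,5,5,5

steps = 14; useful = 352; efficiency = 352/448 = 11/14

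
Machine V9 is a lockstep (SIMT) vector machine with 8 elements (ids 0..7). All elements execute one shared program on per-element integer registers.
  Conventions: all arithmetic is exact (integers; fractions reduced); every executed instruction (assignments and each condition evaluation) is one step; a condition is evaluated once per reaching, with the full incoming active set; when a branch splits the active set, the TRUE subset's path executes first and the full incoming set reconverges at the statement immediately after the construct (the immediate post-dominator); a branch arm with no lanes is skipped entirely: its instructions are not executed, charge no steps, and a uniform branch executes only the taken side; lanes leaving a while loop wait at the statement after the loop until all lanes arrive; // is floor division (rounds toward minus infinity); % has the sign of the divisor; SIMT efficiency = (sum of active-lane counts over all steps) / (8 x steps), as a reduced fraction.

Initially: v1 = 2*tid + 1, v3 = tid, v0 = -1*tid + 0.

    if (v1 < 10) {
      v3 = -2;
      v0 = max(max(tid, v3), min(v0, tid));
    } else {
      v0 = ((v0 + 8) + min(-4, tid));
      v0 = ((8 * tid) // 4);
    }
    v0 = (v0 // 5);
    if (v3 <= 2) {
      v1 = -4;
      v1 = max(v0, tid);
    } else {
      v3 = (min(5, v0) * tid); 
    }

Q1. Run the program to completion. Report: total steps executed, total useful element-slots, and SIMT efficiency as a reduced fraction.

Answer: 10 steps, 53 useful, 53/80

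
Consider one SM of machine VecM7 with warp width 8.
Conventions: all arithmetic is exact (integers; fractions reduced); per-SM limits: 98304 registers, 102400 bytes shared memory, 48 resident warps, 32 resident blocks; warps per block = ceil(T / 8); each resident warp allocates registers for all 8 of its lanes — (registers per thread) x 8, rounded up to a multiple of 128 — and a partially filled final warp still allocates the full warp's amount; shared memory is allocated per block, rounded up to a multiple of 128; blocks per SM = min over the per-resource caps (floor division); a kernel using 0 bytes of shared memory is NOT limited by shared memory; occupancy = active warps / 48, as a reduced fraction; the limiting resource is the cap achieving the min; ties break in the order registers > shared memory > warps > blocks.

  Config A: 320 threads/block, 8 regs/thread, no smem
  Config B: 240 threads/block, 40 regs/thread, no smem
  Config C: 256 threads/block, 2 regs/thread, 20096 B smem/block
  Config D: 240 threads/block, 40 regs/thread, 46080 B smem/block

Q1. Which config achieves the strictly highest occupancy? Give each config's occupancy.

occupancies: A 5/6, B 5/8, C 2/3, D 5/8

Answer: A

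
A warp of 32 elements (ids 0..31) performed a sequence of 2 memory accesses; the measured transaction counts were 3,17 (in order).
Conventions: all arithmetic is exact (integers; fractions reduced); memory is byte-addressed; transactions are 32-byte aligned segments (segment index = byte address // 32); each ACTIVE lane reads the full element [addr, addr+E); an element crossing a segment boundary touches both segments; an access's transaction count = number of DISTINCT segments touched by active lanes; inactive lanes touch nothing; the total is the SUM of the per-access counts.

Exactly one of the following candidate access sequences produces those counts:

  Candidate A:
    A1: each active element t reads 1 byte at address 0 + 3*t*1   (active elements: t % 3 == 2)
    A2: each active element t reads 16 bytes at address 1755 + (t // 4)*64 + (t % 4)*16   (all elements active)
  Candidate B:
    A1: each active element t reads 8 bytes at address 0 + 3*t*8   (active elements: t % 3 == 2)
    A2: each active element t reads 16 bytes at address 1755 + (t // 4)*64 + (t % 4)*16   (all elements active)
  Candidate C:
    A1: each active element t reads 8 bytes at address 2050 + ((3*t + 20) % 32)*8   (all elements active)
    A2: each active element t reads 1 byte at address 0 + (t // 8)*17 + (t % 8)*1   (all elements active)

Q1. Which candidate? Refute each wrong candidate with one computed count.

B: A1 gives 10 transactions, not 3
C: A1 gives 9 transactions, not 3
A: all counts match (3,17)

Answer: A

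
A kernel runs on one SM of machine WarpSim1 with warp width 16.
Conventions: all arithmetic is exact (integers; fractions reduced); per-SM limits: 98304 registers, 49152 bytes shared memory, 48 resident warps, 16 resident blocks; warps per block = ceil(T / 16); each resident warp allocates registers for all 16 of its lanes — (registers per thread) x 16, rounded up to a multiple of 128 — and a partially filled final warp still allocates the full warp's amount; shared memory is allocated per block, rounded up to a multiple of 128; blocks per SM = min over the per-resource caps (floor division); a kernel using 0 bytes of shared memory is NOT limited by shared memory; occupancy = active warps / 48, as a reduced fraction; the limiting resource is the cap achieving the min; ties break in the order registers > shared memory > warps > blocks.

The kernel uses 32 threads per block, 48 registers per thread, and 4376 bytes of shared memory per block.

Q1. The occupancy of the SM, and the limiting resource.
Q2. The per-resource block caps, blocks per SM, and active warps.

Answer: occupancy 5/12, limited by shared memory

registers: 64 blocks
shared memory: 10 blocks
warps: 24 blocks
blocks: 16 blocks

Answer: 10 blocks, 20 active warps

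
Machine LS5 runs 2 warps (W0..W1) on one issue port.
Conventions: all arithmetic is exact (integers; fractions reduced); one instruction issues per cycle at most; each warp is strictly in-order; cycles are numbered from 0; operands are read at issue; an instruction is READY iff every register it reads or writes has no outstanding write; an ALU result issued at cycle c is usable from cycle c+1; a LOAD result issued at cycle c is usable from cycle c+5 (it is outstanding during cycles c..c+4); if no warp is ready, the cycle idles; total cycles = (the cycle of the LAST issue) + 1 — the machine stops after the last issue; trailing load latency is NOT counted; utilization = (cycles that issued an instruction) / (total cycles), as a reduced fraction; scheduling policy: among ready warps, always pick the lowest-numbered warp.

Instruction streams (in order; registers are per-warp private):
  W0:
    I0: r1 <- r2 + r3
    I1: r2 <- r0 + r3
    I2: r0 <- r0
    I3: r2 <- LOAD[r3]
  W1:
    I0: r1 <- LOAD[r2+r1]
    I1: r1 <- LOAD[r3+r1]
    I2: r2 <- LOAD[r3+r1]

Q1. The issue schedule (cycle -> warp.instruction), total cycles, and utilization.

cycle 0: W0.I0
cycle 1: W0.I1
cycle 2: W0.I2
cycle 3: W0.I3
cycle 4: W1.I0
cycle 5: idle
cycle 6: idle
cycle 7: idle
cycle 8: idle
cycle 9: W1.I1
cycle 10: idle
cycle 11: idle
cycle 12: idle
cycle 13: idle
cycle 14: W1.I2

Answer: 15 cycles, utilization 7/15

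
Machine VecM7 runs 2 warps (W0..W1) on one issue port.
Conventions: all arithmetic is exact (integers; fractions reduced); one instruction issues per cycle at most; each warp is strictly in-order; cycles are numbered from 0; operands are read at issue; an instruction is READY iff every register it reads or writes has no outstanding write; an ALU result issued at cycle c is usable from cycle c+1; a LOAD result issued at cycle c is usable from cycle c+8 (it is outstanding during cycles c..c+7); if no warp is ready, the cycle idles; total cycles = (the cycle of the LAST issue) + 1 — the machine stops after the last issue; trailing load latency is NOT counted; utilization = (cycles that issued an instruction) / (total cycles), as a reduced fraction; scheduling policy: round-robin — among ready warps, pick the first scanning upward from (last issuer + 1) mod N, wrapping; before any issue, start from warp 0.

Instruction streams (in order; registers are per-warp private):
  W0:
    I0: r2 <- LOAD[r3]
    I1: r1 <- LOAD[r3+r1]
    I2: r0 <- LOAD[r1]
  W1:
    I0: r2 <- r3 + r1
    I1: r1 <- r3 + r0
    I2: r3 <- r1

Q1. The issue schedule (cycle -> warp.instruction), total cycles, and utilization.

cycle 0: W0.I0
cycle 1: W1.I0
cycle 2: W0.I1
cycle 3: W1.I1
cycle 4: W1.I2
cycle 5: idle
cycle 6: idle
cycle 7: idle
cycle 8: idle
cycle 9: idle
cycle 10: W0.I2

Answer: 11 cycles, utilization 6/11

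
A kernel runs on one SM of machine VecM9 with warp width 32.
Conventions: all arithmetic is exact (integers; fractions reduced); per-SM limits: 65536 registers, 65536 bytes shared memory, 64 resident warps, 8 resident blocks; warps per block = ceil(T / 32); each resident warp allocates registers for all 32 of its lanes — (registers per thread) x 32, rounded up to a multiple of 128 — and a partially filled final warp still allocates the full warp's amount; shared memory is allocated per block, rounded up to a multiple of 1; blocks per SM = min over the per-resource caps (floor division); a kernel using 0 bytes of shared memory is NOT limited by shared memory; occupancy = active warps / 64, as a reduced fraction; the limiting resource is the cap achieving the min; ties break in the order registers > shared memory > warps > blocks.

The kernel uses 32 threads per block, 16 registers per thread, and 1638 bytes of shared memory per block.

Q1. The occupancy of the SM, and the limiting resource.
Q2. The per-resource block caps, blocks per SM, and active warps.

Answer: occupancy 1/8, limited by blocks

registers: 128 blocks
shared memory: 40 blocks
warps: 64 blocks
blocks: 8 blocks

Answer: 8 blocks, 8 active warps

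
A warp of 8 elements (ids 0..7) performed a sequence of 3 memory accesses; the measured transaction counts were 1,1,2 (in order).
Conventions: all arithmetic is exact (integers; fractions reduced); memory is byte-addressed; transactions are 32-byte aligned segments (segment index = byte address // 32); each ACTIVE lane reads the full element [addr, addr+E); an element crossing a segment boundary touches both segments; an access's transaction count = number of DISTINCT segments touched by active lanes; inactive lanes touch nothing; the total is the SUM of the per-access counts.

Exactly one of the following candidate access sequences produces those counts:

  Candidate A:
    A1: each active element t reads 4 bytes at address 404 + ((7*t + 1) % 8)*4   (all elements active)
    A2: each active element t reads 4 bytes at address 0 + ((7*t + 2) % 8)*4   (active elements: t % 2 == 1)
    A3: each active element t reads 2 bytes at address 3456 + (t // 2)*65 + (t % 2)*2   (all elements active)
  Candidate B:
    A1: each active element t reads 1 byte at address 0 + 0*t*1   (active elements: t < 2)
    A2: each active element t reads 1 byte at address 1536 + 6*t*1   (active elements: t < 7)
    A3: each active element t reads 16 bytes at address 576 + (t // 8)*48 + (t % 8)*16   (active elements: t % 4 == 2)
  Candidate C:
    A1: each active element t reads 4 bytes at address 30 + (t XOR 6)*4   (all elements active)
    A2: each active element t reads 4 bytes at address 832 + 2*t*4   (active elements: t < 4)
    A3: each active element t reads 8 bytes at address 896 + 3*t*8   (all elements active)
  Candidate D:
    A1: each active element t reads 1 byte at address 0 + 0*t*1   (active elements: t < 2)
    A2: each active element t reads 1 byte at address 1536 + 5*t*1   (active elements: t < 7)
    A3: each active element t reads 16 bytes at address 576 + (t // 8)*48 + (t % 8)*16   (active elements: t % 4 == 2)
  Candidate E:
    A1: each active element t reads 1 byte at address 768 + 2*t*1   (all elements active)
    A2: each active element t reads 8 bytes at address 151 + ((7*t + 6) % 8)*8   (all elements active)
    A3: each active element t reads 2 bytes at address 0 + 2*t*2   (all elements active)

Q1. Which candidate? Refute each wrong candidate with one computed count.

A: A1 gives 2 transactions, not 1
B: A2 gives 2 transactions, not 1
C: A1 gives 2 transactions, not 1
E: A2 gives 3 transactions, not 1
D: all counts match (1,1,2)

Answer: D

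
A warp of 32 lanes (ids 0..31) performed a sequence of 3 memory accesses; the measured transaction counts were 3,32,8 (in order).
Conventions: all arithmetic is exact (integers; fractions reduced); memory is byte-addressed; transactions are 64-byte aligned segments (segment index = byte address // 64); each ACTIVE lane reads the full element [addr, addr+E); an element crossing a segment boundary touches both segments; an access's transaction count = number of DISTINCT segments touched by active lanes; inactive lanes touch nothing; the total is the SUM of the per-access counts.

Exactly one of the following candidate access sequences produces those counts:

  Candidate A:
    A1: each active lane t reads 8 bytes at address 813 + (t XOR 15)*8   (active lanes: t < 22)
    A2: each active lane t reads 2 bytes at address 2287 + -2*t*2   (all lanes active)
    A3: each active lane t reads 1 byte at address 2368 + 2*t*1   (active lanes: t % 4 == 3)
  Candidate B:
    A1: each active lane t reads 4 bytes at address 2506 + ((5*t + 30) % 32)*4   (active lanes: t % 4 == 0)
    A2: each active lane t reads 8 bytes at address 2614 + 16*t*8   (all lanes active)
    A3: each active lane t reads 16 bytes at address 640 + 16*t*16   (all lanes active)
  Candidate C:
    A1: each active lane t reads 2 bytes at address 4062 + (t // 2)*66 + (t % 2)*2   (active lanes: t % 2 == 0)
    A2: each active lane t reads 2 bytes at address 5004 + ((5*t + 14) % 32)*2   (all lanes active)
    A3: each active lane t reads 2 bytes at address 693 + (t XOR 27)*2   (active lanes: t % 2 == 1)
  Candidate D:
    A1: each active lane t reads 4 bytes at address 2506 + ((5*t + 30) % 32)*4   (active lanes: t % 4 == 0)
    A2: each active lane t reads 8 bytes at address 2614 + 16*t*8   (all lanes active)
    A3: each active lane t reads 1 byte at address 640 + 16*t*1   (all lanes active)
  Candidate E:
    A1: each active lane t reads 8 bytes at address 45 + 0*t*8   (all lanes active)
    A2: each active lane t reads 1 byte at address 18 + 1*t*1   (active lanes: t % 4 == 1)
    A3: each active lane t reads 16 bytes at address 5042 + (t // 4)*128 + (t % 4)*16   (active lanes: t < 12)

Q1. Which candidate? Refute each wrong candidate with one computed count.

A: A1 gives 5 transactions, not 3
B: A3 gives 32 transactions, not 8
C: A1 gives 16 transactions, not 3
E: A1 gives 1 transaction, not 3
D: all counts match (3,32,8)

Answer: D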